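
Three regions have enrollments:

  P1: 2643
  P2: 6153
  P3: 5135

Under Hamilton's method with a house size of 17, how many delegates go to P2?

8

The standard divisor is 13931/17 ≈ 819.471.
Standard quotas: P1 3.2253, P2 7.5085, P3 6.2662.
Lower quotas: P1 3, P2 7, P3 6 (sum 16, leaving 1 seat).
Remainders in descending order: P2 0.5085, P3 0.2662, P1 0.2253.
Largest remainder: P2 receives the extra seat.
P2 receives 8.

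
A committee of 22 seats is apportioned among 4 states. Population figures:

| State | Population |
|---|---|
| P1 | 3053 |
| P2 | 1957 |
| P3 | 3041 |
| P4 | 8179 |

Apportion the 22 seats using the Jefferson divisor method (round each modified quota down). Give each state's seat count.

P1 4; P2 2; P3 4; P4 12

Standard divisor 16230/22 ≈ 737.727; standard quotas: P1 4.138, P2 2.653, P3 4.122, P4 11.087.
Rounding down gives 4, 2, 4, 11 = 21 seats, so the divisor must be adjusted.
With modified divisor 670: modified quotas P1 4.557, P2 2.921, P3 4.539, P4 12.207.
Rounding down: P1 4, P2 2, P3 4, P4 12 (total 22).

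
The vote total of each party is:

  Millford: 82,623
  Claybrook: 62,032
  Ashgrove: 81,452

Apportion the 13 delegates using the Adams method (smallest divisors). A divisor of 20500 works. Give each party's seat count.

With modified divisor 20500: modified quotas Millford 4.030, Claybrook 3.026, Ashgrove 3.973.
Rounding up: Millford 5, Claybrook 4, Ashgrove 4 (total 13).

Millford: 5, Claybrook: 4, Ashgrove: 4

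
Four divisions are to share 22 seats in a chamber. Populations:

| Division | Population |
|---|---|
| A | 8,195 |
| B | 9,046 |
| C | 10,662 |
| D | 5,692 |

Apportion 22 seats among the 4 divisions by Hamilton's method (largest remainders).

A: 5; B: 6; C: 7; D: 4

Standard divisor: 33595 ÷ 22 ≈ 1527.045.
Standard quotas: A 5.3666, B 5.9239, C 6.9821, D 3.7275.
Lower quotas: A 5, B 5, C 6, D 3 (sum 19, leaving 3 seats).
Remainders in descending order: C 0.9821, B 0.9239, D 0.7275, A 0.3666.
Largest remainders: C, B, D receive the extra seats.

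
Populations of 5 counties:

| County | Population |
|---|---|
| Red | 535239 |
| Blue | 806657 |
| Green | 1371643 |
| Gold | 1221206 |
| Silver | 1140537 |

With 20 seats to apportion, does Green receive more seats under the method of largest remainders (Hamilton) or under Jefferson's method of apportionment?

Jefferson

Hamilton: Red 2, Blue 3, Green 5, Gold 5, Silver 5.
Jefferson: Red 2, Blue 3, Green 6, Gold 5, Silver 4.
Green gets 5 under Hamilton and 6 under Jefferson.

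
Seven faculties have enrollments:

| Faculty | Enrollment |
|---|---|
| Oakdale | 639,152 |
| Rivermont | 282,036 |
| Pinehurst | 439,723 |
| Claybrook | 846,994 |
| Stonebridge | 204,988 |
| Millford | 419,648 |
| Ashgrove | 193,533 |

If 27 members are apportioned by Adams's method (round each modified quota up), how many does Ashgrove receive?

Standard divisor 3026074/27 ≈ 112076.815; standard quotas: Oakdale 5.703, Rivermont 2.516, Pinehurst 3.923, Claybrook 7.557, Stonebridge 1.829, Millford 3.744, Ashgrove 1.727.
Rounding up gives 6, 3, 4, 8, 2, 4, 2 = 29 seats, so the divisor must be adjusted.
With modified divisor 133900: modified quotas Oakdale 4.773, Rivermont 2.106, Pinehurst 3.284, Claybrook 6.326, Stonebridge 1.531, Millford 3.134, Ashgrove 1.445.
Rounding up: Oakdale 5, Rivermont 3, Pinehurst 4, Claybrook 7, Stonebridge 2, Millford 4, Ashgrove 2 (total 27).
Ashgrove receives 2.

2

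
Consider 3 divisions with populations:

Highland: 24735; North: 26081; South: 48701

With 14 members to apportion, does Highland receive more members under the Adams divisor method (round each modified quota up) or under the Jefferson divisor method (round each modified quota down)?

Adams: Highland 4, North 4, South 6.
Jefferson: Highland 3, North 4, South 7.
Highland gets 4 under Adams and 3 under Jefferson.

Adams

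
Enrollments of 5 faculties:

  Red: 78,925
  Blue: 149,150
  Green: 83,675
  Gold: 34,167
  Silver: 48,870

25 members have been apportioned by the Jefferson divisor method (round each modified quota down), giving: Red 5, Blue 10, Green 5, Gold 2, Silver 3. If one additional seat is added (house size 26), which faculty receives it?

Priority for the next seat is population ÷ (current seats + 1).
Priorities: Red 13154.167, Blue 13559.091, Green 13945.833, Gold 11389.000, Silver 12217.500.
Highest priority: Green.

Green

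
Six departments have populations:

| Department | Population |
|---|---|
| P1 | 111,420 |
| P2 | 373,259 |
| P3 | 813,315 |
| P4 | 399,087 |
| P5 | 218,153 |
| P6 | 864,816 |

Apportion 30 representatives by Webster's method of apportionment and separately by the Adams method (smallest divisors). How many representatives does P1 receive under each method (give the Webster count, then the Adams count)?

Webster: P1 1, P2 4, P3 9, P4 4, P5 2, P6 10.
Adams: P1 2, P2 4, P3 8, P4 4, P5 3, P6 9.
P1 gets 1 under Webster and 2 under Adams.

1 and 2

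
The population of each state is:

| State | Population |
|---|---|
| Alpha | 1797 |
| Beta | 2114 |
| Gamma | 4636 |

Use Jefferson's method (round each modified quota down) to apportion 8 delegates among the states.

Standard divisor 8547/8 ≈ 1068.375; standard quotas: Alpha 1.682, Beta 1.979, Gamma 4.339.
Rounding down gives 1, 1, 4 = 6 seats, so the divisor must be adjusted.
With modified divisor 910: modified quotas Alpha 1.975, Beta 2.323, Gamma 5.095.
Rounding down: Alpha 1, Beta 2, Gamma 5 (total 8).

Alpha 1, Beta 2, Gamma 5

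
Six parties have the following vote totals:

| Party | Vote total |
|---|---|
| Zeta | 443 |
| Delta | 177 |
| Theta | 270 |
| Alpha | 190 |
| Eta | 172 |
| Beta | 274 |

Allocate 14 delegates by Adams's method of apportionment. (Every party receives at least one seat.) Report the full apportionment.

Zeta 4; Delta 2; Theta 2; Alpha 2; Eta 2; Beta 2

Standard divisor 1526/14 ≈ 109; standard quotas: Zeta 4.064, Delta 1.624, Theta 2.477, Alpha 1.743, Eta 1.578, Beta 2.514.
Rounding up gives 5, 2, 3, 2, 2, 3 = 17 seats, so the divisor must be adjusted.
With modified divisor 140: modified quotas Zeta 3.164, Delta 1.264, Theta 1.929, Alpha 1.357, Eta 1.229, Beta 1.957.
Rounding up: Zeta 4, Delta 2, Theta 2, Alpha 2, Eta 2, Beta 2 (total 14).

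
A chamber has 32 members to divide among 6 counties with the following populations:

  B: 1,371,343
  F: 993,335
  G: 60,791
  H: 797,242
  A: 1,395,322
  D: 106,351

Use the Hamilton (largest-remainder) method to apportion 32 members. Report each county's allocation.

B: 9, F: 7, G: 0, H: 5, A: 10, D: 1

Standard divisor: 4724384 ÷ 32 = 147637.
Standard quotas: B 9.2886, F 6.7282, G 0.4118, H 5.4000, A 9.4510, D 0.7204.
Lower quotas: B 9, F 6, G 0, H 5, A 9, D 0 (sum 29, leaving 3 seats).
Remainders in descending order: F 0.7282, D 0.7204, A 0.4510, G 0.4118, H 0.4000, B 0.2886.
The surplus seats go to F, D, A.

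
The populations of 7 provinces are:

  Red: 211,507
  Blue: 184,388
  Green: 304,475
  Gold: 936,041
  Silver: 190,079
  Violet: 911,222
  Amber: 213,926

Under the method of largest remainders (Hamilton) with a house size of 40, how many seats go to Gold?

The standard divisor is 2951638/40 ≈ 73790.95.
Standard quotas: Red 2.8663, Blue 2.4988, Green 4.1262, Gold 12.6850, Silver 2.5759, Violet 12.3487, Amber 2.8991.
Lower quotas: Red 2, Blue 2, Green 4, Gold 12, Silver 2, Violet 12, Amber 2 (sum 36, leaving 4 seats).
Remainders in descending order: Amber 0.8991, Red 0.8663, Gold 0.6850, Silver 0.5759, Blue 0.4988, Violet 0.3487, Green 0.1262.
Largest remainders: Amber, Red, Gold, Silver receive the extra seats.
Gold receives 13.

13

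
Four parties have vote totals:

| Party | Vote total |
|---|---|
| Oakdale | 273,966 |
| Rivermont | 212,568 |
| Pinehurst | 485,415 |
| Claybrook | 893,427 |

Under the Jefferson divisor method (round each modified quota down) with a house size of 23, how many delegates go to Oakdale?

Standard divisor 1865376/23 ≈ 81103.304; standard quotas: Oakdale 3.378, Rivermont 2.621, Pinehurst 5.985, Claybrook 11.016.
Rounding down gives 3, 2, 5, 11 = 21 seats, so the divisor must be adjusted.
With modified divisor 72700: modified quotas Oakdale 3.768, Rivermont 2.924, Pinehurst 6.677, Claybrook 12.289.
Rounding down: Oakdale 3, Rivermont 2, Pinehurst 6, Claybrook 12 (total 23).
Oakdale receives 3.

3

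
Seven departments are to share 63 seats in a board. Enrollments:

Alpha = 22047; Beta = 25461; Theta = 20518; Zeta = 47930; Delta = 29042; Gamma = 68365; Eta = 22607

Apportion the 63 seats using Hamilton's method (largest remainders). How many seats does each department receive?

The standard divisor is 235970/63 ≈ 3745.556.
Standard quotas: Alpha 5.8862, Beta 6.7977, Theta 5.4780, Zeta 12.7965, Delta 7.7537, Gamma 18.2523, Eta 6.0357.
Lower quotas: Alpha 5, Beta 6, Theta 5, Zeta 12, Delta 7, Gamma 18, Eta 6 (sum 59, leaving 4 seats).
Remainders in descending order: Alpha 0.8862, Beta 0.7977, Zeta 0.7965, Delta 0.7537, Theta 0.4780, Gamma 0.2523, Eta 0.0357.
Largest remainders: Alpha, Beta, Zeta, Delta receive the extra seats.

Alpha 6, Beta 7, Theta 5, Zeta 13, Delta 8, Gamma 18, Eta 6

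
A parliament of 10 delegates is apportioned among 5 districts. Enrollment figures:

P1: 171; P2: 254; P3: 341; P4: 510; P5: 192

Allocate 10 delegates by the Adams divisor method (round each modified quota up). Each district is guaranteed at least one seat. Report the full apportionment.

Standard divisor 1468/10 ≈ 146.8; standard quotas: P1 1.165, P2 1.730, P3 2.323, P4 3.474, P5 1.308.
Rounding up gives 2, 2, 3, 4, 2 = 13 seats, so the divisor must be adjusted.
With modified divisor 180: modified quotas P1 0.950, P2 1.411, P3 1.894, P4 2.833, P5 1.067.
Rounding up: P1 1, P2 2, P3 2, P4 3, P5 2 (total 10).

P1 1, P2 2, P3 2, P4 3, P5 2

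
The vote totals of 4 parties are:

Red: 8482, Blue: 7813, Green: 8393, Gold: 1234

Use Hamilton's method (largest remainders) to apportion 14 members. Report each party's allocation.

Red 5, Blue 4, Green 4, Gold 1

The standard divisor is 25922/14 ≈ 1851.571.
Standard quotas: Red 4.5810, Blue 4.2197, Green 4.5329, Gold 0.6665.
Lower quotas: Red 4, Blue 4, Green 4, Gold 0 (sum 12, leaving 2 seats).
Remainders in descending order: Gold 0.6665, Red 0.5810, Green 0.5329, Blue 0.2197.
The surplus seats go to Gold, Red.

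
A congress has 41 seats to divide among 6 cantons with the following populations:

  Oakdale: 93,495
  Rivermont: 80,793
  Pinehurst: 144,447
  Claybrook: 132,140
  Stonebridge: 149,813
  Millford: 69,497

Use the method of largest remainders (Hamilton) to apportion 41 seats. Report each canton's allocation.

Oakdale 6, Rivermont 5, Pinehurst 9, Claybrook 8, Stonebridge 9, Millford 4

Standard divisor: 670185 ÷ 41 ≈ 16345.976.
Standard quotas: Oakdale 5.7198, Rivermont 4.9427, Pinehurst 8.8369, Claybrook 8.0839, Stonebridge 9.1651, Millford 4.2516.
Lower quotas: Oakdale 5, Rivermont 4, Pinehurst 8, Claybrook 8, Stonebridge 9, Millford 4 (sum 38, leaving 3 seats).
Remainders in descending order: Rivermont 0.9427, Pinehurst 0.8369, Oakdale 0.7198, Millford 0.2516, Stonebridge 0.1651, Claybrook 0.0839.
Largest remainders: Rivermont, Pinehurst, Oakdale receive the extra seats.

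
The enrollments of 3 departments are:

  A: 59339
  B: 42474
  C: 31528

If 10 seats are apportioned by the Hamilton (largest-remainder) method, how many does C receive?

Total 133341; standard divisor 133341/10 ≈ 13334.1.
Standard quotas: A 4.4502, B 3.1854, C 2.3645.
Lower quotas: A 4, B 3, C 2 (sum 9, leaving 1 seat).
Remainders in descending order: A 0.4502, C 0.3645, B 0.1854.
The surplus seat goes to A.
C receives 2.

2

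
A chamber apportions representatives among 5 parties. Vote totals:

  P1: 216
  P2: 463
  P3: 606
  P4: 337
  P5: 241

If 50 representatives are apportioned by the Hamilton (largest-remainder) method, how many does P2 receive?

Total 1863; standard divisor 1863/50 ≈ 37.26.
Standard quotas: P1 5.797, P2 12.426, P3 16.264, P4 9.045, P5 6.468.
Lower quotas: P1 5, P2 12, P3 16, P4 9, P5 6 (sum 48, leaving 2 seats).
Remainders in descending order: P1 0.797, P5 0.468, P2 0.426, P3 0.264, P4 0.045.
The surplus seats go to P1, P5.
P2 receives 12.

12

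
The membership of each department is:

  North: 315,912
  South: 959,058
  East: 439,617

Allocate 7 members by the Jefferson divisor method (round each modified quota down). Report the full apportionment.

Standard divisor 1714587/7 ≈ 244941; standard quotas: North 1.290, South 3.915, East 1.795.
Rounding down gives 1, 3, 1 = 5 seats, so the divisor must be adjusted.
With modified divisor 205800: modified quotas North 1.535, South 4.660, East 2.136.
Rounding down: North 1, South 4, East 2 (total 7).

North 1, South 4, East 2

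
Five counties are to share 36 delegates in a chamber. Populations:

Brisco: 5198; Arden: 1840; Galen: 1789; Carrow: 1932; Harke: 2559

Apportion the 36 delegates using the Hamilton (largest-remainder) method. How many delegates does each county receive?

The standard divisor is 13318/36 ≈ 369.944.
Standard quotas: Brisco 14.0508, Arden 4.9737, Galen 4.8359, Carrow 5.2224, Harke 6.9173.
Lower quotas: Brisco 14, Arden 4, Galen 4, Carrow 5, Harke 6 (sum 33, leaving 3 seats).
Remainders in descending order: Arden 0.9737, Harke 0.9173, Galen 0.8359, Carrow 0.2224, Brisco 0.0508.
Largest remainders: Arden, Harke, Galen receive the extra seats.

Brisco 14, Arden 5, Galen 5, Carrow 5, Harke 7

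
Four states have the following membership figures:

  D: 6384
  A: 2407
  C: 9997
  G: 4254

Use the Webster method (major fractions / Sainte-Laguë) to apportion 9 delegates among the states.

Standard divisor 23042/9 ≈ 2560.222; standard quotas: D 2.494, A 0.940, C 3.905, G 1.662.
Rounding to the nearest integer gives D 2, A 1, C 4, G 2 — total 9, matching the house size, so no adjustment is needed.

D: 2, A: 1, C: 4, G: 2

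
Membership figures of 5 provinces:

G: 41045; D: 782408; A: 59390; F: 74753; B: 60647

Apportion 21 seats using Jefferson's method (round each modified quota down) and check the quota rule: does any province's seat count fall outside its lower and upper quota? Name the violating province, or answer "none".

D

Standard quotas: G 0.847, D 16.136, A 1.225, F 1.542, B 1.251.
Jefferson allocation: G 0, D 18, A 1, F 1, B 1.
D has quota 16.136 (lower 16, upper 17) but receives 18 — outside the quota interval.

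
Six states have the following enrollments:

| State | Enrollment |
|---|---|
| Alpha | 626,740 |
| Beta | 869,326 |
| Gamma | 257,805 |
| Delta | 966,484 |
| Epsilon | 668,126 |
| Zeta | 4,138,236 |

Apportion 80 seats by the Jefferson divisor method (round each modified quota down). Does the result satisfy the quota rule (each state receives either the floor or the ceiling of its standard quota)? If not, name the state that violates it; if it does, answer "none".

Standard quotas: Alpha 6.661, Beta 9.240, Gamma 2.740, Delta 10.273, Epsilon 7.101, Zeta 43.984.
Jefferson allocation: Alpha 6, Beta 9, Gamma 2, Delta 10, Epsilon 7, Zeta 46.
Zeta has quota 43.984 (lower 43, upper 44) but receives 46 — outside the quota interval.

Zeta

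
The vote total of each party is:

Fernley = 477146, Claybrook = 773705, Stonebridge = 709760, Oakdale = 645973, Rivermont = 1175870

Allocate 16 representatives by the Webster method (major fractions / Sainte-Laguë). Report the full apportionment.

Fernley 2; Claybrook 3; Stonebridge 3; Oakdale 3; Rivermont 5

Standard divisor 3782454/16 ≈ 236403.375; standard quotas: Fernley 2.018, Claybrook 3.273, Stonebridge 3.002, Oakdale 2.733, Rivermont 4.974.
Rounding to the nearest integer gives Fernley 2, Claybrook 3, Stonebridge 3, Oakdale 3, Rivermont 5 — total 16, matching the house size, so no adjustment is needed.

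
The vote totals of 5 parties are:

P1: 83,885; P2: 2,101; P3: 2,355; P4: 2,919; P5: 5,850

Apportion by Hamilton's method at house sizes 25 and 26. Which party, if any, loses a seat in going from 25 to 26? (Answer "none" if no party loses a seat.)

At 25 seats: P1 22, P2 0, P3 1, P4 1, P5 1.
At 26 seats: P1 22, P2 0, P3 1, P4 1, P5 2.
No party's allocation decreased.

none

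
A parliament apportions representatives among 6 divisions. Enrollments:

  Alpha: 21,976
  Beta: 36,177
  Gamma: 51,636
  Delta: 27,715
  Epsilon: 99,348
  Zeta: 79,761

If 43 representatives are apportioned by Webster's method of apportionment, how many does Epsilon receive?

Standard divisor 316613/43 ≈ 7363.093; standard quotas: Alpha 2.985, Beta 4.913, Gamma 7.013, Delta 3.764, Epsilon 13.493, Zeta 10.833.
Rounding to the nearest integer gives Alpha 3, Beta 5, Gamma 7, Delta 4, Epsilon 13, Zeta 11 — total 43, matching the house size, so no adjustment is needed.
Epsilon receives 13.

13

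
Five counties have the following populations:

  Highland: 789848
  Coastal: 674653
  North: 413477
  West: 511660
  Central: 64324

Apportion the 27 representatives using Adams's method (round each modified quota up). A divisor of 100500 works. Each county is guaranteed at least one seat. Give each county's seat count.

With modified divisor 100500: modified quotas Highland 7.859, Coastal 6.713, North 4.114, West 5.091, Central 0.640.
Rounding up: Highland 8, Coastal 7, North 5, West 6, Central 1 (total 27).

Highland 8; Coastal 7; North 5; West 6; Central 1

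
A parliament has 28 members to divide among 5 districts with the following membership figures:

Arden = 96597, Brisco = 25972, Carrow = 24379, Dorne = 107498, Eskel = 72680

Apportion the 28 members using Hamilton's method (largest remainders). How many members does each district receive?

Arden: 9, Brisco: 2, Carrow: 2, Dorne: 9, Eskel: 6

Standard divisor: 327126 ÷ 28 ≈ 11683.071.
Standard quotas: Arden 8.2681, Brisco 2.2230, Carrow 2.0867, Dorne 9.2012, Eskel 6.2210.
Lower quotas: Arden 8, Brisco 2, Carrow 2, Dorne 9, Eskel 6 (sum 27, leaving 1 seat).
Remainders in descending order: Arden 0.2681, Brisco 0.2230, Eskel 0.2210, Dorne 0.2012, Carrow 0.0867.
The surplus seat goes to Arden.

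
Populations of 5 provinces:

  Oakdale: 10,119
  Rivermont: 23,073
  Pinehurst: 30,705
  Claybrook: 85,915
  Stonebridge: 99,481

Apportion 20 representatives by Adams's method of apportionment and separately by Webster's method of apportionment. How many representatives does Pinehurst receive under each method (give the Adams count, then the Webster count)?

Adams: Oakdale 1, Rivermont 2, Pinehurst 3, Claybrook 7, Stonebridge 7.
Webster: Oakdale 1, Rivermont 2, Pinehurst 2, Claybrook 7, Stonebridge 8.
Pinehurst gets 3 under Adams and 2 under Webster.

3 and 2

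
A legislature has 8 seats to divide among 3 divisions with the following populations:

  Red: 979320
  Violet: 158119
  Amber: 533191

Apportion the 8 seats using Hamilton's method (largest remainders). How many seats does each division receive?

Total 1670630; standard divisor 1670630/8 ≈ 208828.75.
Standard quotas: Red 4.6896, Violet 0.7572, Amber 2.5532.
Lower quotas: Red 4, Violet 0, Amber 2 (sum 6, leaving 2 seats).
Remainders in descending order: Violet 0.7572, Red 0.6896, Amber 0.5532.
The surplus seats go to Violet, Red.

Red=5, Violet=1, Amber=2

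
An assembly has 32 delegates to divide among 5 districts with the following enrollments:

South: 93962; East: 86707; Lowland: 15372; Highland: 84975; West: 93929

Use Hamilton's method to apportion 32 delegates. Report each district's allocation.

South: 8, East: 8, Lowland: 1, Highland: 7, West: 8

Standard divisor: 374945 ÷ 32 ≈ 11717.031.
Standard quotas: South 8.0193, East 7.4001, Lowland 1.3119, Highland 7.2523, West 8.0165.
Lower quotas: South 8, East 7, Lowland 1, Highland 7, West 8 (sum 31, leaving 1 seat).
Remainders in descending order: East 0.4001, Lowland 0.3119, Highland 0.2523, South 0.0193, West 0.0165.
The surplus seat goes to East.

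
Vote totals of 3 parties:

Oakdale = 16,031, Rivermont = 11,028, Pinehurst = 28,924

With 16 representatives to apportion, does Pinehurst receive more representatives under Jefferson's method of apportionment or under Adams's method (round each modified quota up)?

Jefferson: Oakdale 4, Rivermont 3, Pinehurst 9.
Adams: Oakdale 5, Rivermont 3, Pinehurst 8.
Pinehurst gets 9 under Jefferson and 8 under Adams.

Jefferson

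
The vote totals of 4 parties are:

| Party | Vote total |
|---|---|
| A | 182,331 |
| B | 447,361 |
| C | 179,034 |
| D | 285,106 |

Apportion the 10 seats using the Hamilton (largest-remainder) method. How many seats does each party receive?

A 2, B 4, C 2, D 2

Standard divisor: 1093832 ÷ 10 ≈ 109383.2.
Standard quotas: A 1.6669, B 4.0899, C 1.6368, D 2.6065.
Lower quotas: A 1, B 4, C 1, D 2 (sum 8, leaving 2 seats).
Remainders in descending order: A 0.6669, C 0.6368, D 0.6065, B 0.0899.
Largest remainders: A, C receive the extra seats.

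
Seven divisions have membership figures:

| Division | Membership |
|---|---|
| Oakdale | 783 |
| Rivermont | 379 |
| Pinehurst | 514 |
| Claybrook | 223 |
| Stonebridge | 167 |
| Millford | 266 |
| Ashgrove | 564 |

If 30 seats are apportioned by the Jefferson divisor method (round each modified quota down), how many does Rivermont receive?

Standard divisor 2896/30 ≈ 96.533; standard quotas: Oakdale 8.111, Rivermont 3.926, Pinehurst 5.325, Claybrook 2.310, Stonebridge 1.730, Millford 2.756, Ashgrove 5.843.
Rounding down gives 8, 3, 5, 2, 1, 2, 5 = 26 seats, so the divisor must be adjusted.
With modified divisor 86: modified quotas Oakdale 9.105, Rivermont 4.407, Pinehurst 5.977, Claybrook 2.593, Stonebridge 1.942, Millford 3.093, Ashgrove 6.558.
Rounding down: Oakdale 9, Rivermont 4, Pinehurst 5, Claybrook 2, Stonebridge 1, Millford 3, Ashgrove 6 (total 30).
Rivermont receives 4.

4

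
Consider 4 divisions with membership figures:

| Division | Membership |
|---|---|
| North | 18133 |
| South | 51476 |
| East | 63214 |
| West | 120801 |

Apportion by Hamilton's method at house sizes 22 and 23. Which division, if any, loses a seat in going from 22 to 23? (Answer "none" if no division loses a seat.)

North

At 22 seats: North 2, South 4, East 6, West 10.
At 23 seats: North 1, South 5, East 6, West 11.
North drops from 2 to 1.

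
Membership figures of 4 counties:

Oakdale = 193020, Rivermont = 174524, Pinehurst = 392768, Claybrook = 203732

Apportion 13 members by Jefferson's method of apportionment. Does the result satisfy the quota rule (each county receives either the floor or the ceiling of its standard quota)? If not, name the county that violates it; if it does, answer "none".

Standard quotas: Oakdale 2.603, Rivermont 2.353, Pinehurst 5.296, Claybrook 2.747.
Jefferson allocation: Oakdale 2, Rivermont 2, Pinehurst 6, Claybrook 3.
Every allocation lies between the lower and upper quota.

none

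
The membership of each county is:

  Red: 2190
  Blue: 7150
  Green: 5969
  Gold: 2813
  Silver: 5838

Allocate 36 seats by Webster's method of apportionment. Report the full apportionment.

Standard divisor 23960/36 ≈ 665.556; standard quotas: Red 3.290, Blue 10.743, Green 8.968, Gold 4.227, Silver 8.772.
Rounding to the nearest integer gives Red 3, Blue 11, Green 9, Gold 4, Silver 9 — total 36, matching the house size, so no adjustment is needed.

Red: 3; Blue: 11; Green: 9; Gold: 4; Silver: 9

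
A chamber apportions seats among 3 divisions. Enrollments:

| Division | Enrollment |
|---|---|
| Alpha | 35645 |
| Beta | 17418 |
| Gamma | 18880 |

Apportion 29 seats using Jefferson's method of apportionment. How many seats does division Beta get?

Standard divisor 71943/29 ≈ 2480.793; standard quotas: Alpha 14.368, Beta 7.021, Gamma 7.610.
Rounding down gives 14, 7, 7 = 28 seats, so the divisor must be adjusted.
With modified divisor 2370: modified quotas Alpha 15.040, Beta 7.349, Gamma 7.966.
Rounding down: Alpha 15, Beta 7, Gamma 7 (total 29).
Beta receives 7.

7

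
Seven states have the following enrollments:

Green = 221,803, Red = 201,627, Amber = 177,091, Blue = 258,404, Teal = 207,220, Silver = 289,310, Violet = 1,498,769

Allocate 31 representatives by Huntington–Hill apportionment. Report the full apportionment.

With divisor 90713: modified quotas Green 2.445, Red 2.223, Amber 1.952, Blue 2.849, Teal 2.284, Silver 3.189, Violet 16.522.
Geometric-mean thresholds: Green √(2·3)=2.449, Red √(2·3)=2.449, Amber √(1·2)=1.414, Blue √(2·3)=2.449, Teal √(2·3)=2.449, Silver √(3·4)=3.464, Violet √(16·17)=16.492.
Each quota rounded against its threshold gives Green 2, Red 2, Amber 2, Blue 3, Teal 2, Silver 3, Violet 17 (total 31).

Green: 2, Red: 2, Amber: 2, Blue: 3, Teal: 2, Silver: 3, Violet: 17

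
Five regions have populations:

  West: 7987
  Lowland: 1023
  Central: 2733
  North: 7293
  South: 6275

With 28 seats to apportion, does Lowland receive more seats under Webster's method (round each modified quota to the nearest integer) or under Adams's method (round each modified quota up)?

Adams

Webster: West 9, Lowland 1, Central 3, North 8, South 7.
Adams: West 8, Lowland 2, Central 3, North 8, South 7.
Lowland gets 1 under Webster and 2 under Adams.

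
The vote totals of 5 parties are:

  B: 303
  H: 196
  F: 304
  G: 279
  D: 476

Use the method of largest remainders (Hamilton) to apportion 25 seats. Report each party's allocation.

B 5, H 3, F 5, G 4, D 8

Standard divisor: 1558 ÷ 25 ≈ 62.32.
Standard quotas: B 4.862, H 3.145, F 4.878, G 4.477, D 7.638.
Lower quotas: B 4, H 3, F 4, G 4, D 7 (sum 22, leaving 3 seats).
Remainders in descending order: F 0.878, B 0.862, D 0.638, G 0.477, H 0.145.
Largest remainders: F, B, D receive the extra seats.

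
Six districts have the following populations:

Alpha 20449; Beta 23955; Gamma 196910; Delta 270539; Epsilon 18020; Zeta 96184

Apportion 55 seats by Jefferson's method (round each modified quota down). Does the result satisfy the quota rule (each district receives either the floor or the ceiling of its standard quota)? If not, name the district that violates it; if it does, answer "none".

Standard quotas: Alpha 1.796, Beta 2.104, Gamma 17.299, Delta 23.767, Epsilon 1.583, Zeta 8.450.
Jefferson allocation: Alpha 1, Beta 2, Gamma 18, Delta 25, Epsilon 1, Zeta 8.
Delta has quota 23.767 (lower 23, upper 24) but receives 25 — outside the quota interval.

Delta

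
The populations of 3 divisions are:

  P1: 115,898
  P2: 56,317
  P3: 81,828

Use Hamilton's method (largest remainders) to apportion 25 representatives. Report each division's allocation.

P1: 11, P2: 6, P3: 8

Total 254043; standard divisor 254043/25 ≈ 10161.72.
Standard quotas: P1 11.4054, P2 5.5421, P3 8.0526.
Lower quotas: P1 11, P2 5, P3 8 (sum 24, leaving 1 seat).
Remainders in descending order: P2 0.5421, P1 0.4054, P3 0.0526.
Largest remainder: P2 receives the extra seat.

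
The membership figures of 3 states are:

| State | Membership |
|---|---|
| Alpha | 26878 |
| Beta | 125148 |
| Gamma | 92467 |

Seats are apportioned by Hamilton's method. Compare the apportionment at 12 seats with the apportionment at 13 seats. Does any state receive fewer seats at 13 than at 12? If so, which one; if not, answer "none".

none

At 12 seats: Alpha 1, Beta 6, Gamma 5.
At 13 seats: Alpha 1, Beta 7, Gamma 5.
No state's allocation decreased.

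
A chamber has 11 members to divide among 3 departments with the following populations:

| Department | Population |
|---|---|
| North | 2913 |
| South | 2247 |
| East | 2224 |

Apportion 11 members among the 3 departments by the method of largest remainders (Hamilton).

Standard divisor: 7384 ÷ 11 ≈ 671.273.
Standard quotas: North 4.340, South 3.347, East 3.313.
Lower quotas: North 4, South 3, East 3 (sum 10, leaving 1 seat).
Remainders in descending order: South 0.347, North 0.340, East 0.313.
The surplus seat goes to South.

North=4, South=4, East=3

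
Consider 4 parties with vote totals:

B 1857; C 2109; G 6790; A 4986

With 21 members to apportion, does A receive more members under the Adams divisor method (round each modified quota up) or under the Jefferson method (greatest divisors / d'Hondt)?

Adams: B 3, C 3, G 9, A 6.
Jefferson: B 2, C 3, G 9, A 7.
A gets 6 under Adams and 7 under Jefferson.

Jefferson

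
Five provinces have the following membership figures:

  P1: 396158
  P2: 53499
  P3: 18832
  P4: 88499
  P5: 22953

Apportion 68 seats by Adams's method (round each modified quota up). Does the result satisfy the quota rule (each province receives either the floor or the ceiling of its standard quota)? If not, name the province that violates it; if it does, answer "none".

Standard quotas: P1 46.451, P2 6.273, P3 2.208, P4 10.377, P5 2.691.
Adams allocation: P1 45, P2 7, P3 3, P4 10, P5 3.
P1 has quota 46.451 (lower 46, upper 47) but receives 45 — outside the quota interval.

P1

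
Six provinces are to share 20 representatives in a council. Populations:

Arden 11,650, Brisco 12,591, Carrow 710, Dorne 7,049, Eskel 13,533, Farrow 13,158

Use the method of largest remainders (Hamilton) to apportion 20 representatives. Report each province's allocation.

Arden: 4, Brisco: 4, Carrow: 0, Dorne: 2, Eskel: 5, Farrow: 5

Total 58691; standard divisor 58691/20 ≈ 2934.55.
Standard quotas: Arden 3.9699, Brisco 4.2906, Carrow 0.2419, Dorne 2.4021, Eskel 4.6116, Farrow 4.4838.
Lower quotas: Arden 3, Brisco 4, Carrow 0, Dorne 2, Eskel 4, Farrow 4 (sum 17, leaving 3 seats).
Remainders in descending order: Arden 0.9699, Eskel 0.6116, Farrow 0.4838, Dorne 0.4021, Brisco 0.2906, Carrow 0.2419.
Largest remainders: Arden, Eskel, Farrow receive the extra seats.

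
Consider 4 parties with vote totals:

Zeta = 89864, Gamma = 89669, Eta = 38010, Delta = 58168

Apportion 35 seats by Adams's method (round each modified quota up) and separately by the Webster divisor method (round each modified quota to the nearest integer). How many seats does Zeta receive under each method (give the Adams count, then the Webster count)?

11 and 12

Adams: Zeta 11, Gamma 11, Eta 5, Delta 8.
Webster: Zeta 12, Gamma 11, Eta 5, Delta 7.
Zeta gets 11 under Adams and 12 under Webster.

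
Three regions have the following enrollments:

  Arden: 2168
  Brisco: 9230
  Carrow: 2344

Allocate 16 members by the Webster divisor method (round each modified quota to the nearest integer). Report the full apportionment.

Standard divisor 13742/16 ≈ 858.875; standard quotas: Arden 2.524, Brisco 10.747, Carrow 2.729.
Rounding to the nearest integer gives 3, 11, 3 = 17 seats, so the divisor must be adjusted.
With modified divisor 875.49: modified quotas Arden 2.476, Brisco 10.543, Carrow 2.677.
Rounding to the nearest integer: Arden 2, Brisco 11, Carrow 3 (total 16).

Arden: 2; Brisco: 11; Carrow: 3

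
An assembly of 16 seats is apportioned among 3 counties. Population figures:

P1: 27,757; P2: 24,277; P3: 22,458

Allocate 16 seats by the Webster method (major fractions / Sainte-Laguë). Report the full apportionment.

Standard divisor 74492/16 ≈ 4655.75; standard quotas: P1 5.962, P2 5.214, P3 4.824.
Rounding to the nearest integer gives P1 6, P2 5, P3 5 — total 16, matching the house size, so no adjustment is needed.

P1=6, P2=5, P3=5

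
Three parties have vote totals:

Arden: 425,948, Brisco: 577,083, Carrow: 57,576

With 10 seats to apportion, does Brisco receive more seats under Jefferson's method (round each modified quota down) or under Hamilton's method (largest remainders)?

Jefferson

Jefferson: Arden 4, Brisco 6, Carrow 0.
Hamilton: Arden 4, Brisco 5, Carrow 1.
Brisco gets 6 under Jefferson and 5 under Hamilton.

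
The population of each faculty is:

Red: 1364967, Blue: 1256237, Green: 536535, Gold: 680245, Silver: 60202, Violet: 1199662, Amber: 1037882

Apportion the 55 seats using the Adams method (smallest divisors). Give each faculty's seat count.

Red: 12, Blue: 11, Green: 5, Gold: 6, Silver: 1, Violet: 11, Amber: 9

Standard divisor 6135730/55 ≈ 111558.727; standard quotas: Red 12.235, Blue 11.261, Green 4.809, Gold 6.098, Silver 0.540, Violet 10.754, Amber 9.303.
Rounding up gives 13, 12, 5, 7, 1, 11, 10 = 59 seats, so the divisor must be adjusted.
With modified divisor 117600: modified quotas Red 11.607, Blue 10.682, Green 4.562, Gold 5.784, Silver 0.512, Violet 10.201, Amber 8.826.
Rounding up: Red 12, Blue 11, Green 5, Gold 6, Silver 1, Violet 11, Amber 9 (total 55).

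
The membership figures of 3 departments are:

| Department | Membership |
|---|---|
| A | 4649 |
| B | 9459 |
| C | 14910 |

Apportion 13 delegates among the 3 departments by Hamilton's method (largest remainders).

Total 29018; standard divisor 29018/13 ≈ 2232.154.
Standard quotas: A 2.0827, B 4.2376, C 6.6796.
Lower quotas: A 2, B 4, C 6 (sum 12, leaving 1 seat).
Remainders in descending order: C 0.6796, B 0.2376, A 0.0827.
Largest remainder: C receives the extra seat.

A=2; B=4; C=7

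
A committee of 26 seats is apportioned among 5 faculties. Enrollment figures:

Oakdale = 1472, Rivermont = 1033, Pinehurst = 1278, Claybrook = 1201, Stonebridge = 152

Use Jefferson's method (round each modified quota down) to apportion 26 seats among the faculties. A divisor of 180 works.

With modified divisor 180: modified quotas Oakdale 8.178, Rivermont 5.739, Pinehurst 7.100, Claybrook 6.672, Stonebridge 0.844.
Rounding down: Oakdale 8, Rivermont 5, Pinehurst 7, Claybrook 6, Stonebridge 0 (total 26).

Oakdale: 8, Rivermont: 5, Pinehurst: 7, Claybrook: 6, Stonebridge: 0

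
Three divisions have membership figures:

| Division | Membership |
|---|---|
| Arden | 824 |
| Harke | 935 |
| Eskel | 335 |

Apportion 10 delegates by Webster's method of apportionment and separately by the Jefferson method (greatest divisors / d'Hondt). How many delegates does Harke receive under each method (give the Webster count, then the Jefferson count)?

4 and 5

Webster: Arden 4, Harke 4, Eskel 2.
Jefferson: Arden 4, Harke 5, Eskel 1.
Harke gets 4 under Webster and 5 under Jefferson.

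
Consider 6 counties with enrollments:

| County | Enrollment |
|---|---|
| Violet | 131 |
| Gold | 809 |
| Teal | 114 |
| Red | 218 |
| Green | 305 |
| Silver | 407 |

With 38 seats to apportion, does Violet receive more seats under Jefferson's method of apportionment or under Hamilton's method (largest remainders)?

Jefferson: Violet 2, Gold 16, Teal 2, Red 4, Green 6, Silver 8.
Hamilton: Violet 3, Gold 15, Teal 2, Red 4, Green 6, Silver 8.
Violet gets 2 under Jefferson and 3 under Hamilton.

Hamilton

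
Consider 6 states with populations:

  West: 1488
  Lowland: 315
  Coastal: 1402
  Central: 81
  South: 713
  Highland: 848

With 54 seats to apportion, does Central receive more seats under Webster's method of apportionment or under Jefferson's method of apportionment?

Webster: West 17, Lowland 3, Coastal 16, Central 1, South 8, Highland 9.
Jefferson: West 17, Lowland 3, Coastal 16, Central 0, South 8, Highland 10.
Central gets 1 under Webster and 0 under Jefferson.

Webster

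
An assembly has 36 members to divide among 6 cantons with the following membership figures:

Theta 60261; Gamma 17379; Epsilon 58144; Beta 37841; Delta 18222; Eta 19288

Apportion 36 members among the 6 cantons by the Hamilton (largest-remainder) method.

The standard divisor is 211135/36 ≈ 5864.861.
Standard quotas: Theta 10.2749, Gamma 2.9632, Epsilon 9.9140, Beta 6.4522, Delta 3.1070, Eta 3.2887.
Lower quotas: Theta 10, Gamma 2, Epsilon 9, Beta 6, Delta 3, Eta 3 (sum 33, leaving 3 seats).
Remainders in descending order: Gamma 0.9632, Epsilon 0.9140, Beta 0.4522, Eta 0.2887, Theta 0.2749, Delta 0.1070.
The surplus seats go to Gamma, Epsilon, Beta.

Theta 10; Gamma 3; Epsilon 10; Beta 7; Delta 3; Eta 3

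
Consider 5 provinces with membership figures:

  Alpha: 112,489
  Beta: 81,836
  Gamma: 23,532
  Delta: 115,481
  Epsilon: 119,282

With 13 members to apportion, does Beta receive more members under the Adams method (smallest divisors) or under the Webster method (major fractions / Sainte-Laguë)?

Adams: Alpha 3, Beta 3, Gamma 1, Delta 3, Epsilon 3.
Webster: Alpha 3, Beta 2, Gamma 1, Delta 3, Epsilon 4.
Beta gets 3 under Adams and 2 under Webster.

Adams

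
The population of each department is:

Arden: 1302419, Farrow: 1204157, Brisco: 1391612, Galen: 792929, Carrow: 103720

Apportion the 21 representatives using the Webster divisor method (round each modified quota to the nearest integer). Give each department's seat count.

Arden 6; Farrow 5; Brisco 6; Galen 4; Carrow 0

Standard divisor 4794837/21 ≈ 228325.571; standard quotas: Arden 5.704, Farrow 5.274, Brisco 6.095, Galen 3.473, Carrow 0.454.
Rounding to the nearest integer gives 6, 5, 6, 3, 0 = 20 seats, so the divisor must be adjusted.
With modified divisor 222700: modified quotas Arden 5.848, Farrow 5.407, Brisco 6.249, Galen 3.561, Carrow 0.466.
Rounding to the nearest integer: Arden 6, Farrow 5, Brisco 6, Galen 4, Carrow 0 (total 21).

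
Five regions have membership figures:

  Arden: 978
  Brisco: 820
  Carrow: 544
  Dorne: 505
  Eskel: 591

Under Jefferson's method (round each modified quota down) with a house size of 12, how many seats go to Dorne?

2

Standard divisor 3438/12 ≈ 286.5; standard quotas: Arden 3.414, Brisco 2.862, Carrow 1.899, Dorne 1.763, Eskel 2.063.
Rounding down gives 3, 2, 1, 1, 2 = 9 seats, so the divisor must be adjusted.
With modified divisor 250: modified quotas Arden 3.912, Brisco 3.280, Carrow 2.176, Dorne 2.020, Eskel 2.364.
Rounding down: Arden 3, Brisco 3, Carrow 2, Dorne 2, Eskel 2 (total 12).
Dorne receives 2.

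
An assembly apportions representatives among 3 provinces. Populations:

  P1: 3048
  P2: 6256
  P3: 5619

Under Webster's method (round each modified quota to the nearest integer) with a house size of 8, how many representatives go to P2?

3

Standard divisor 14923/8 ≈ 1865.375; standard quotas: P1 1.634, P2 3.354, P3 3.012.
Rounding to the nearest integer gives P1 2, P2 3, P3 3 — total 8, matching the house size, so no adjustment is needed.
P2 receives 3.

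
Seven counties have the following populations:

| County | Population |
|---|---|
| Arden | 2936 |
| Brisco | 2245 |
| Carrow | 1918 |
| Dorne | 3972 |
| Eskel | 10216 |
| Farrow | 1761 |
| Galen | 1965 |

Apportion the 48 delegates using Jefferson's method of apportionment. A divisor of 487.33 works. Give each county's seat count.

With modified divisor 487.33: modified quotas Arden 6.025, Brisco 4.607, Carrow 3.936, Dorne 8.151, Eskel 20.963, Farrow 3.614, Galen 4.032.
Rounding down: Arden 6, Brisco 4, Carrow 3, Dorne 8, Eskel 20, Farrow 3, Galen 4 (total 48).

Arden 6, Brisco 4, Carrow 3, Dorne 8, Eskel 20, Farrow 3, Galen 4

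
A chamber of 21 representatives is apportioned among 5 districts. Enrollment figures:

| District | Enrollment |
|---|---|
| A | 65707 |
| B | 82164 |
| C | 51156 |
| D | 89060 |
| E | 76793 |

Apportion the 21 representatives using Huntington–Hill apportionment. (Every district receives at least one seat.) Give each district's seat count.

With divisor 17772: modified quotas A 3.697, B 4.623, C 2.878, D 5.011, E 4.321.
Geometric-mean thresholds: A √(3·4)=3.464, B √(4·5)=4.472, C √(2·3)=2.449, D √(5·6)=5.477, E √(4·5)=4.472.
Each quota rounded against its threshold gives A 4, B 5, C 3, D 5, E 4 (total 21).

A 4; B 5; C 3; D 5; E 4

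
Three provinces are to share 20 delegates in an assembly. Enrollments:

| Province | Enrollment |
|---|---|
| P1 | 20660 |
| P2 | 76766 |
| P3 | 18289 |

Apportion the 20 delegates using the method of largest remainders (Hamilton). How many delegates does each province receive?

P1=4, P2=13, P3=3

Total 115715; standard divisor 115715/20 ≈ 5785.75.
Standard quotas: P1 3.5708, P2 13.2681, P3 3.1610.
Lower quotas: P1 3, P2 13, P3 3 (sum 19, leaving 1 seat).
Remainders in descending order: P1 0.5708, P2 0.2681, P3 0.1610.
The surplus seat goes to P1.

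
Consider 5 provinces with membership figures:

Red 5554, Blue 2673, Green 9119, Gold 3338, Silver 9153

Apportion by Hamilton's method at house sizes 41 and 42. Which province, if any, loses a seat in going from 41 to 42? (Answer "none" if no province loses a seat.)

At 41 seats: Red 8, Blue 4, Green 12, Gold 5, Silver 12.
At 42 seats: Red 8, Blue 4, Green 13, Gold 4, Silver 13.
Gold drops from 5 to 4.

Gold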